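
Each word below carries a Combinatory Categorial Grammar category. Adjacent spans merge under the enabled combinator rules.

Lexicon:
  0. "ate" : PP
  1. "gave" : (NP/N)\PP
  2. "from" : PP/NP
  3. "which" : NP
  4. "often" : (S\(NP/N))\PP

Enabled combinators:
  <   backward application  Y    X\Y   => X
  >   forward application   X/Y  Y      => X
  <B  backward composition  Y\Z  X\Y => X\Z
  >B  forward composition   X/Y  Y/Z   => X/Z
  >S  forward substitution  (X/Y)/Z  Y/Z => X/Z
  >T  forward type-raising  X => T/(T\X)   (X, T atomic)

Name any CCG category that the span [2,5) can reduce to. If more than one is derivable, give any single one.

[0,5] S   <
  [0,2] NP/N   <
    [0,1] "ate" : PP
    [1,2] "gave" : (NP/N)\PP
  [2,5] S\(NP/N)   <
    [2,4] PP   >
      [2,3] "from" : PP/NP
      [3,4] "which" : NP
    [4,5] "often" : (S\(NP/N))\PP

S\(NP/N)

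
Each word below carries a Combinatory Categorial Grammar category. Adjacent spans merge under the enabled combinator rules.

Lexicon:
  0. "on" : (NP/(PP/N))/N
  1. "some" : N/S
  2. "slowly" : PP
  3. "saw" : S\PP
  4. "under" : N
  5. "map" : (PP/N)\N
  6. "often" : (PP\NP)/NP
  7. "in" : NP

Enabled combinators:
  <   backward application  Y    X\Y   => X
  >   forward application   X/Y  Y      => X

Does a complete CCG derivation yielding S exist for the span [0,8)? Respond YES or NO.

NO

(NP/(PP/N))/N N/S PP S\PP N (PP/N)\N (PP\NP)/NP NP
CKY chart[0,8] = {PP}; S ∉ chart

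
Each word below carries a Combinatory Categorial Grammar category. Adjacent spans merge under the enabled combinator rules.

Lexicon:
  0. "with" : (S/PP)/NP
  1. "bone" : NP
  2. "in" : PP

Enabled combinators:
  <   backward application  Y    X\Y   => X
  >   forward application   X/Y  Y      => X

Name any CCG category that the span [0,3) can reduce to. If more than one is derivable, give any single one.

S

[0,3] S   >
  [0,2] S/PP   >
    [0,1] "with" : (S/PP)/NP
    [1,2] "bone" : NP
  [2,3] "in" : PP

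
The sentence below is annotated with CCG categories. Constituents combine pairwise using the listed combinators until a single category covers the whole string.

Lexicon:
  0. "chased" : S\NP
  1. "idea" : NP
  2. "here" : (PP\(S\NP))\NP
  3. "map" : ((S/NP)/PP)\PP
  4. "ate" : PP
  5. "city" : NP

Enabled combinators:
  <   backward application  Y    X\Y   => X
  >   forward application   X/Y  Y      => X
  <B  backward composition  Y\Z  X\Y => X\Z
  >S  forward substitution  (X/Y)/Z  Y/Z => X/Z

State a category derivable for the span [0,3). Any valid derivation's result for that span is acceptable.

PP

[0,6] S   >
  [0,5] S/NP   >
    [0,4] (S/NP)/PP   <
      [0,3] PP   <
        [0,1] "chased" : S\NP
        [1,3] PP\(S\NP)   <
          [1,2] "idea" : NP
          [2,3] "here" : (PP\(S\NP))\NP
      [3,4] "map" : ((S/NP)/PP)\PP
    [4,5] "ate" : PP
  [5,6] "city" : NP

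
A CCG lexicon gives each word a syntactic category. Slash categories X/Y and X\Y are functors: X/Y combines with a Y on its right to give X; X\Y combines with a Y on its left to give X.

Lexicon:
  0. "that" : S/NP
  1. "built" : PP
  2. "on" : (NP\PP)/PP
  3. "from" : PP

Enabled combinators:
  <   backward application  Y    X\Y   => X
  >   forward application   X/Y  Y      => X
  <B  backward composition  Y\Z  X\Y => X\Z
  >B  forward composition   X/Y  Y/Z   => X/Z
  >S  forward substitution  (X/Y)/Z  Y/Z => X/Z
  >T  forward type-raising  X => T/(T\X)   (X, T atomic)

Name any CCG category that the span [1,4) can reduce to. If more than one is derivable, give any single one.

NP

[0,4] S   >
  [0,1] "that" : S/NP
  [1,4] NP   >
    [1,2] NP/(NP\PP)   >T
      [1,2] "built" : PP
    [2,4] NP\PP   >
      [2,3] "on" : (NP\PP)/PP
      [3,4] "from" : PP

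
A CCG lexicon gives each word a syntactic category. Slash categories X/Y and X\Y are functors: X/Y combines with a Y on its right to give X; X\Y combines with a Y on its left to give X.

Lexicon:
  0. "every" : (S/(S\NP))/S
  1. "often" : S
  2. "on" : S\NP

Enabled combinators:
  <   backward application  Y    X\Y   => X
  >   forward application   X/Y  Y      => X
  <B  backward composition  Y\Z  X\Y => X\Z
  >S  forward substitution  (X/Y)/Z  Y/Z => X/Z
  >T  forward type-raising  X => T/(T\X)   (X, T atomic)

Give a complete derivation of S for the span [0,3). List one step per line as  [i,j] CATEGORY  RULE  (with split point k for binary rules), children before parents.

[0,1] (S/(S\NP))/S  lex  "every"
[1,2] S  lex  "often"
[0,2] S/(S\NP)  >  k=1
[2,3] S\NP  lex  "on"
[0,3] S  >  k=2

[0,3] S   >
  [0,2] S/(S\NP)   >
    [0,1] "every" : (S/(S\NP))/S
    [1,2] "often" : S
  [2,3] "on" : S\NP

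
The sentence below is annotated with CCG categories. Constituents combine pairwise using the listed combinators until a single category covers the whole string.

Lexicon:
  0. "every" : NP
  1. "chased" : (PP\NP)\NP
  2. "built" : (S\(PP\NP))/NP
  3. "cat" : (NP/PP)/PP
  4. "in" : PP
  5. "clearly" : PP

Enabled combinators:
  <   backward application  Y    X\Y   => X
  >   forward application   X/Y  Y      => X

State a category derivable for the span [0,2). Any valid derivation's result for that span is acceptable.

PP\NP

[0,6] S   <
  [0,2] PP\NP   <
    [0,1] "every" : NP
    [1,2] "chased" : (PP\NP)\NP
  [2,6] S\(PP\NP)   >
    [2,3] "built" : (S\(PP\NP))/NP
    [3,6] NP   >
      [3,5] NP/PP   >
        [3,4] "cat" : (NP/PP)/PP
        [4,5] "in" : PP
      [5,6] "clearly" : PP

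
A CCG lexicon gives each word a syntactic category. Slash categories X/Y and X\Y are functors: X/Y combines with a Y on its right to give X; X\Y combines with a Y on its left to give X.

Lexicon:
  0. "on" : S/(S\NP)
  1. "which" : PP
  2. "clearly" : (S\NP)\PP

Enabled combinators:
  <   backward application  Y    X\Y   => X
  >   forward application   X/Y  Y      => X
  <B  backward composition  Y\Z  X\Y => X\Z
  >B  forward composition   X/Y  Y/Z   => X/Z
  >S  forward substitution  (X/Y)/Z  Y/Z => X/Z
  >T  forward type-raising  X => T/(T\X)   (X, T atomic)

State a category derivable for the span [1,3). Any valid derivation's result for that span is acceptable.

[0,3] S   >
  [0,1] "on" : S/(S\NP)
  [1,3] S\NP   <
    [1,2] "which" : PP
    [2,3] "clearly" : (S\NP)\PP

S\NP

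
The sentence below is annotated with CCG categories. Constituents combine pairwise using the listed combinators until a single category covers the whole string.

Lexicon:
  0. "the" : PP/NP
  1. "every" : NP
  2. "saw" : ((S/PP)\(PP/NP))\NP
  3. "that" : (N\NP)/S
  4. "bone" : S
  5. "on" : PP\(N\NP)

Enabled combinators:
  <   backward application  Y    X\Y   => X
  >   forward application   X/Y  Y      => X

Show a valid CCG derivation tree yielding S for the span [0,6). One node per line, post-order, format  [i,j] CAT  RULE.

[0,6] S   >
  [0,3] S/PP   <
    [0,1] "the" : PP/NP
    [1,3] (S/PP)\(PP/NP)   <
      [1,2] "every" : NP
      [2,3] "saw" : ((S/PP)\(PP/NP))\NP
  [3,6] PP   <
    [3,5] N\NP   >
      [3,4] "that" : (N\NP)/S
      [4,5] "bone" : S
    [5,6] "on" : PP\(N\NP)

[0,1] PP/NP  lex  "the"
[1,2] NP  lex  "every"
[2,3] ((S/PP)\(PP/NP))\NP  lex  "saw"
[1,3] (S/PP)\(PP/NP)  <  k=2
[0,3] S/PP  <  k=1
[3,4] (N\NP)/S  lex  "that"
[4,5] S  lex  "bone"
[3,5] N\NP  >  k=4
[5,6] PP\(N\NP)  lex  "on"
[3,6] PP  <  k=5
[0,6] S  >  k=3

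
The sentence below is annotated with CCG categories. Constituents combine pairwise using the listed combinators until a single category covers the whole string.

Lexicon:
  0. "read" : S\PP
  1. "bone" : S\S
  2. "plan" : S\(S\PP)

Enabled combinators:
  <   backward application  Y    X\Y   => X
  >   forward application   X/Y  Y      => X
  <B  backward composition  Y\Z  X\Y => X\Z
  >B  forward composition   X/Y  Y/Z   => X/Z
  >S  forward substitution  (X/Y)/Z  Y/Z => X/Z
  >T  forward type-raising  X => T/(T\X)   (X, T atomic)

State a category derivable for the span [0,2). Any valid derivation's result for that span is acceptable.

[0,3] S   <
  [0,2] S\PP   <B
    [0,1] "read" : S\PP
    [1,2] "bone" : S\S
  [2,3] "plan" : S\(S\PP)

S\PP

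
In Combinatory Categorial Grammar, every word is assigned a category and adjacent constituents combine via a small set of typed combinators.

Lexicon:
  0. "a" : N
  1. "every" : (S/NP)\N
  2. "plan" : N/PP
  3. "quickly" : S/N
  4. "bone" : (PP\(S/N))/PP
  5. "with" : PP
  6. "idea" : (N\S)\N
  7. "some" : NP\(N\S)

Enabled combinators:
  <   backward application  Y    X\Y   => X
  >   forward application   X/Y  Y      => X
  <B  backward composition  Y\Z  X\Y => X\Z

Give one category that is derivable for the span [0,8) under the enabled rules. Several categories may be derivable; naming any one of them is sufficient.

S

[0,8] S   >
  [0,2] S/NP   <
    [0,1] "a" : N
    [1,2] "every" : (S/NP)\N
  [2,8] NP   <
    [2,6] N   >
      [2,3] "plan" : N/PP
      [3,6] PP   <
        [3,4] "quickly" : S/N
        [4,6] PP\(S/N)   >
          [4,5] "bone" : (PP\(S/N))/PP
          [5,6] "with" : PP
    [6,8] NP\N   <B
      [6,7] "idea" : (N\S)\N
      [7,8] "some" : NP\(N\S)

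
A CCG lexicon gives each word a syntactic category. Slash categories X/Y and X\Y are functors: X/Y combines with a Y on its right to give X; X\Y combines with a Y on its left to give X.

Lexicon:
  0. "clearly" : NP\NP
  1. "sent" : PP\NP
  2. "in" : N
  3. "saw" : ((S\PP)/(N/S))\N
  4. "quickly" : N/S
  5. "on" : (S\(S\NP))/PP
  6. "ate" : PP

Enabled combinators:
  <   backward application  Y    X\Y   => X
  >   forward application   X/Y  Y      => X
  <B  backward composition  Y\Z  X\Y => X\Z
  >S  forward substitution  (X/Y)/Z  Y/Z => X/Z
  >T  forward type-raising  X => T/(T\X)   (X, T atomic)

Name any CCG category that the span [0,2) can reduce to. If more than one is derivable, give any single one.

[0,7] S   <
  [0,5] S\NP   <B
    [0,2] PP\NP   <B
      [0,1] "clearly" : NP\NP
      [1,2] "sent" : PP\NP
    [2,5] S\PP   >
      [2,4] (S\PP)/(N/S)   <
        [2,3] "in" : N
        [3,4] "saw" : ((S\PP)/(N/S))\N
      [4,5] "quickly" : N/S
  [5,7] S\(S\NP)   >
    [5,6] "on" : (S\(S\NP))/PP
    [6,7] "ate" : PP

PP\NP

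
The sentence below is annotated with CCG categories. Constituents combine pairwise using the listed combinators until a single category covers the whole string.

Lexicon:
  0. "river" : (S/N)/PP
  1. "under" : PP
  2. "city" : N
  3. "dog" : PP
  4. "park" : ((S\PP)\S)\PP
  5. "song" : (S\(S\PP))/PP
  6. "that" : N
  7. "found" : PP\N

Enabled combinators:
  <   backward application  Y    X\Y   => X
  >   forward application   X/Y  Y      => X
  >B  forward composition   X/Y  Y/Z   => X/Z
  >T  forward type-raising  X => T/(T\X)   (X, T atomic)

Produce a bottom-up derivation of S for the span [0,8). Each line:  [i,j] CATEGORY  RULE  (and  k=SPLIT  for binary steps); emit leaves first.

[0,1] (S/N)/PP  lex  "river"
[1,2] PP  lex  "under"
[0,2] S/N  >  k=1
[2,3] N  lex  "city"
[0,3] S  >  k=2
[3,4] PP  lex  "dog"
[4,5] ((S\PP)\S)\PP  lex  "park"
[3,5] (S\PP)\S  <  k=4
[0,5] S\PP  <  k=3
[5,6] (S\(S\PP))/PP  lex  "song"
[6,7] N  lex  "that"
[6,7] PP/(PP\N)  >T
[7,8] PP\N  lex  "found"
[6,8] PP  >  k=7
[5,8] S\(S\PP)  >  k=6
[0,8] S  <  k=5

[0,8] S   <
  [0,5] S\PP   <
    [0,3] S   >
      [0,2] S/N   >
        [0,1] "river" : (S/N)/PP
        [1,2] "under" : PP
      [2,3] "city" : N
    [3,5] (S\PP)\S   <
      [3,4] "dog" : PP
      [4,5] "park" : ((S\PP)\S)\PP
  [5,8] S\(S\PP)   >
    [5,6] "song" : (S\(S\PP))/PP
    [6,8] PP   >
      [6,7] PP/(PP\N)   >T
        [6,7] "that" : N
      [7,8] "found" : PP\N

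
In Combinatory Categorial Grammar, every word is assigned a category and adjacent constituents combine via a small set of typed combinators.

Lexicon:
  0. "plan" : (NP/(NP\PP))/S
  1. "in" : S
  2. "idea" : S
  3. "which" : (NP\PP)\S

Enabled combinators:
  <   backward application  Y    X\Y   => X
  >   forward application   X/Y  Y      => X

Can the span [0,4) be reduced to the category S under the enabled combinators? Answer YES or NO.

NO

(NP/(NP\PP))/S S S (NP\PP)\S
CKY chart[0,4] = {NP}; S ∉ chart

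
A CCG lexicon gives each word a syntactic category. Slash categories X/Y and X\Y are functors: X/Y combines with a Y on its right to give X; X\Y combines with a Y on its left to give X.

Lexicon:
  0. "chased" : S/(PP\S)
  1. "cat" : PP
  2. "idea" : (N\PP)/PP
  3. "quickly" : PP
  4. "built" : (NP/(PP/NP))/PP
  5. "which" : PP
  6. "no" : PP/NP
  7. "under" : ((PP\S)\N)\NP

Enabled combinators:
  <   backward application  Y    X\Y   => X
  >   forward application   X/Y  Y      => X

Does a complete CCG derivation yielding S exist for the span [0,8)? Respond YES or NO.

[0,8] S   >
  [0,1] "chased" : S/(PP\S)
  [1,8] PP\S   <
    [1,4] N   <
      [1,2] "cat" : PP
      [2,4] N\PP   >
        [2,3] "idea" : (N\PP)/PP
        [3,4] "quickly" : PP
    [4,8] (PP\S)\N   <
      [4,7] NP   >
        [4,6] NP/(PP/NP)   >
          [4,5] "built" : (NP/(PP/NP))/PP
          [5,6] "which" : PP
        [6,7] "no" : PP/NP
      [7,8] "under" : ((PP\S)\N)\NP

YES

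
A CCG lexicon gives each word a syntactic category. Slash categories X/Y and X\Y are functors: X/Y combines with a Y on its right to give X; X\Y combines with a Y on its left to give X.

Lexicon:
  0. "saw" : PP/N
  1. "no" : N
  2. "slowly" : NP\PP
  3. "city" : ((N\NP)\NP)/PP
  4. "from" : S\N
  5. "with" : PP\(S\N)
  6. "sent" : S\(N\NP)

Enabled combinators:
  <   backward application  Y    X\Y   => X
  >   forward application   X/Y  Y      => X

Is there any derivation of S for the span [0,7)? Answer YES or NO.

[0,7] S   <
  [0,6] N\NP   <
    [0,3] NP   <
      [0,2] PP   >
        [0,1] "saw" : PP/N
        [1,2] "no" : N
      [2,3] "slowly" : NP\PP
    [3,6] (N\NP)\NP   >
      [3,4] "city" : ((N\NP)\NP)/PP
      [4,6] PP   <
        [4,5] "from" : S\N
        [5,6] "with" : PP\(S\N)
  [6,7] "sent" : S\(N\NP)

YES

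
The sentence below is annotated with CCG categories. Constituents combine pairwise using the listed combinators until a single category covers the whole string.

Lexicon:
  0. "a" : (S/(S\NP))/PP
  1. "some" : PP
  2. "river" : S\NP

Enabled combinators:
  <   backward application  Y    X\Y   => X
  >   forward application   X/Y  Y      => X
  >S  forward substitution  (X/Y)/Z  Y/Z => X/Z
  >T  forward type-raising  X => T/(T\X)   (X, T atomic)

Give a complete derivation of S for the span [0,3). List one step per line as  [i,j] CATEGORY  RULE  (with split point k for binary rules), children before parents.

[0,1] (S/(S\NP))/PP  lex  "a"
[1,2] PP  lex  "some"
[0,2] S/(S\NP)  >  k=1
[2,3] S\NP  lex  "river"
[0,3] S  >  k=2

[0,3] S   >
  [0,2] S/(S\NP)   >
    [0,1] "a" : (S/(S\NP))/PP
    [1,2] "some" : PP
  [2,3] "river" : S\NP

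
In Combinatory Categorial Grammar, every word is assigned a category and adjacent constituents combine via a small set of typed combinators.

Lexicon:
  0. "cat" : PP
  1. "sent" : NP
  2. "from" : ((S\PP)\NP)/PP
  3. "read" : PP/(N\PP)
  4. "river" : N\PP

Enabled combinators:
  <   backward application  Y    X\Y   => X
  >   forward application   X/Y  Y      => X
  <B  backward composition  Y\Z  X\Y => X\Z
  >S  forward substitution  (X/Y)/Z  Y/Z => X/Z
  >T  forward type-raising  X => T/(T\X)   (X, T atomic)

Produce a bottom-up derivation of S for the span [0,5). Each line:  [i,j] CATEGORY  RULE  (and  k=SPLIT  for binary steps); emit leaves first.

[0,5] S   >
  [0,1] S/(S\PP)   >T
    [0,1] "cat" : PP
  [1,5] S\PP   <
    [1,2] "sent" : NP
    [2,5] (S\PP)\NP   >
      [2,3] "from" : ((S\PP)\NP)/PP
      [3,5] PP   >
        [3,4] "read" : PP/(N\PP)
        [4,5] "river" : N\PP

[0,1] PP  lex  "cat"
[0,1] S/(S\PP)  >T
[1,2] NP  lex  "sent"
[2,3] ((S\PP)\NP)/PP  lex  "from"
[3,4] PP/(N\PP)  lex  "read"
[4,5] N\PP  lex  "river"
[3,5] PP  >  k=4
[2,5] (S\PP)\NP  >  k=3
[1,5] S\PP  <  k=2
[0,5] S  >  k=1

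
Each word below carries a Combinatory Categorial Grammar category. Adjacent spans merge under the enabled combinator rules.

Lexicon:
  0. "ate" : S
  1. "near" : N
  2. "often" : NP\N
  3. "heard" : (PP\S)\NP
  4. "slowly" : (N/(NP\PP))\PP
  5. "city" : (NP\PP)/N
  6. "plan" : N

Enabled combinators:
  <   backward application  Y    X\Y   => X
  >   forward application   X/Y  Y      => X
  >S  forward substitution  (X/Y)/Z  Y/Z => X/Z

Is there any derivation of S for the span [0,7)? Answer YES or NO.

S N NP\N (PP\S)\NP (N/(NP\PP))\PP (NP\PP)/N N
CKY chart[0,7] = {N}; S ∉ chart

NO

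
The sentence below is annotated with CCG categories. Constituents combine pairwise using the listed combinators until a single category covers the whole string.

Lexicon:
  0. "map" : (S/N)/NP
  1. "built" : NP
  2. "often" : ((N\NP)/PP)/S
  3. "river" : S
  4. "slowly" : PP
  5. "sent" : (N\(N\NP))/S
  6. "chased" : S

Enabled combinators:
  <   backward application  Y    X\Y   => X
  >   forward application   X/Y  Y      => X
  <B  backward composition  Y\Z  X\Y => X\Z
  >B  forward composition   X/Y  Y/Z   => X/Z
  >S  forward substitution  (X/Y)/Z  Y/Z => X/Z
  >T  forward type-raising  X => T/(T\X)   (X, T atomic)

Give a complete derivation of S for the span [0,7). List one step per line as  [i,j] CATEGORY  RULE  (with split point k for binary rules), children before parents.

[0,1] (S/N)/NP  lex  "map"
[1,2] NP  lex  "built"
[0,2] S/N  >  k=1
[2,3] ((N\NP)/PP)/S  lex  "often"
[3,4] S  lex  "river"
[2,4] (N\NP)/PP  >  k=3
[4,5] PP  lex  "slowly"
[2,5] N\NP  >  k=4
[5,6] (N\(N\NP))/S  lex  "sent"
[6,7] S  lex  "chased"
[5,7] N\(N\NP)  >  k=6
[2,7] N  <  k=5
[0,7] S  >  k=2

[0,7] S   >
  [0,2] S/N   >
    [0,1] "map" : (S/N)/NP
    [1,2] "built" : NP
  [2,7] N   <
    [2,5] N\NP   >
      [2,4] (N\NP)/PP   >
        [2,3] "often" : ((N\NP)/PP)/S
        [3,4] "river" : S
      [4,5] "slowly" : PP
    [5,7] N\(N\NP)   >
      [5,6] "sent" : (N\(N\NP))/S
      [6,7] "chased" : S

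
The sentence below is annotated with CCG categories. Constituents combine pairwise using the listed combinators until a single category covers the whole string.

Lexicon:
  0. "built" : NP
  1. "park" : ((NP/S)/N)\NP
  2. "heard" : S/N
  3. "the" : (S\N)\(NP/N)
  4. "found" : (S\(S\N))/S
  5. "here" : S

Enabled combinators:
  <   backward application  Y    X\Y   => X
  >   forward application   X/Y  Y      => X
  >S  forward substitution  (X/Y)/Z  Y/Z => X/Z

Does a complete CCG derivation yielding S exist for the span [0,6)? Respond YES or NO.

[0,6] S   <
  [0,4] S\N   <
    [0,3] NP/N   >S
      [0,2] (NP/S)/N   <
        [0,1] "built" : NP
        [1,2] "park" : ((NP/S)/N)\NP
      [2,3] "heard" : S/N
    [3,4] "the" : (S\N)\(NP/N)
  [4,6] S\(S\N)   >
    [4,5] "found" : (S\(S\N))/S
    [5,6] "here" : S

YES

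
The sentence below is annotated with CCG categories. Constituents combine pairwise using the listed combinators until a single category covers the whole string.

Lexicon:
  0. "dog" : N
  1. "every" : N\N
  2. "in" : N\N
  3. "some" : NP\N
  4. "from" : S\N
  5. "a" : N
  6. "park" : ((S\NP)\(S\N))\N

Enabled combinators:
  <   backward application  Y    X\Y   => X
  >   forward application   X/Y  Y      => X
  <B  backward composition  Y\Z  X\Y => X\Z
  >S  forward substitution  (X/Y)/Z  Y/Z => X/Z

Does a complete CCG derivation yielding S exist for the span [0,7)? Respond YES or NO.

[0,7] S   <
  [0,4] NP   <
    [0,1] "dog" : N
    [1,4] NP\N   <B
      [1,3] N\N   <B
        [1,2] "every" : N\N
        [2,3] "in" : N\N
      [3,4] "some" : NP\N
  [4,7] S\NP   <
    [4,5] "from" : S\N
    [5,7] (S\NP)\(S\N)   <
      [5,6] "a" : N
      [6,7] "park" : ((S\NP)\(S\N))\N

YES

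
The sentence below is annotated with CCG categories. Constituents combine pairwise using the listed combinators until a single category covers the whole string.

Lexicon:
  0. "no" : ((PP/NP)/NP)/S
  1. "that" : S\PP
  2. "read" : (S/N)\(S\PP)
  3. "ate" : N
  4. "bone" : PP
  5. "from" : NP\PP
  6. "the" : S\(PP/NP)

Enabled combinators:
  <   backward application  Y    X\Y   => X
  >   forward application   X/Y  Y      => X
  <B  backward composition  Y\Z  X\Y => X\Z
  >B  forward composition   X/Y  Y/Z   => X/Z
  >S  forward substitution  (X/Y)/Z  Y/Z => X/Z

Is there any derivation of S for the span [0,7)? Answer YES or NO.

[0,7] S   <
  [0,6] PP/NP   >
    [0,4] (PP/NP)/NP   >
      [0,1] "no" : ((PP/NP)/NP)/S
      [1,4] S   >
        [1,3] S/N   <
          [1,2] "that" : S\PP
          [2,3] "read" : (S/N)\(S\PP)
        [3,4] "ate" : N
    [4,6] NP   <
      [4,5] "bone" : PP
      [5,6] "from" : NP\PP
  [6,7] "the" : S\(PP/NP)

YES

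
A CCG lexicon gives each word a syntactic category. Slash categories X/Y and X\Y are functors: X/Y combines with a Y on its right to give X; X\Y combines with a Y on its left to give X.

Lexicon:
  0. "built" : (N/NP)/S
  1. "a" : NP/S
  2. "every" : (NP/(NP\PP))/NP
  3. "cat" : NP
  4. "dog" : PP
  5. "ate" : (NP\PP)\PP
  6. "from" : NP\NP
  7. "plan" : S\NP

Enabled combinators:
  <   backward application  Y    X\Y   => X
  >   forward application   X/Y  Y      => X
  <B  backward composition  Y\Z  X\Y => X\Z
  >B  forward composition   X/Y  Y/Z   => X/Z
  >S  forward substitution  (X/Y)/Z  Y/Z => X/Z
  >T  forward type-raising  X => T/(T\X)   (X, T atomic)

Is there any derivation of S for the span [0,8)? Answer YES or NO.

NO

(N/NP)/S NP/S (NP/(NP\PP))/NP NP PP (NP\PP)\PP NP\NP S\NP
CKY chart[0,8] = {(N/NP)/(S\NP), N, N/(N\N), N/(S\S), NP/(NP\N), PP/(PP\N), S/(S\N)}; S ∉ chart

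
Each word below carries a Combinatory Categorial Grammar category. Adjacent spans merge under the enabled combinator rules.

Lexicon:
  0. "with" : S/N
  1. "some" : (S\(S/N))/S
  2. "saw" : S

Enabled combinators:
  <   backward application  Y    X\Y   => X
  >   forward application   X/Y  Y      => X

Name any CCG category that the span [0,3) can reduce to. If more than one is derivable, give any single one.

[0,3] S   <
  [0,1] "with" : S/N
  [1,3] S\(S/N)   >
    [1,2] "some" : (S\(S/N))/S
    [2,3] "saw" : S

S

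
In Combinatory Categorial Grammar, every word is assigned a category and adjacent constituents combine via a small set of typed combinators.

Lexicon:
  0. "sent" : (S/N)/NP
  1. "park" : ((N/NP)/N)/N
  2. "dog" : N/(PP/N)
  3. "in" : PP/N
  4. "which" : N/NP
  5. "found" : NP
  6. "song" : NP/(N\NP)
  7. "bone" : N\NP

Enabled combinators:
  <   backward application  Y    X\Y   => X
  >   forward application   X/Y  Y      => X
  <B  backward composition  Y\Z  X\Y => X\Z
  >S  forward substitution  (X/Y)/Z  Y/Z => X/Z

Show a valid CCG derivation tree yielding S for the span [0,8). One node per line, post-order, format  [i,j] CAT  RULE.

[0,1] (S/N)/NP  lex  "sent"
[1,2] ((N/NP)/N)/N  lex  "park"
[2,3] N/(PP/N)  lex  "dog"
[3,4] PP/N  lex  "in"
[2,4] N  >  k=3
[1,4] (N/NP)/N  >  k=2
[4,5] N/NP  lex  "which"
[5,6] NP  lex  "found"
[4,6] N  >  k=5
[1,6] N/NP  >  k=4
[0,6] S/NP  >S  k=1
[6,7] NP/(N\NP)  lex  "song"
[7,8] N\NP  lex  "bone"
[6,8] NP  >  k=7
[0,8] S  >  k=6

[0,8] S   >
  [0,6] S/NP   >S
    [0,1] "sent" : (S/N)/NP
    [1,6] N/NP   >
      [1,4] (N/NP)/N   >
        [1,2] "park" : ((N/NP)/N)/N
        [2,4] N   >
          [2,3] "dog" : N/(PP/N)
          [3,4] "in" : PP/N
      [4,6] N   >
        [4,5] "which" : N/NP
        [5,6] "found" : NP
  [6,8] NP   >
    [6,7] "song" : NP/(N\NP)
    [7,8] "bone" : N\NP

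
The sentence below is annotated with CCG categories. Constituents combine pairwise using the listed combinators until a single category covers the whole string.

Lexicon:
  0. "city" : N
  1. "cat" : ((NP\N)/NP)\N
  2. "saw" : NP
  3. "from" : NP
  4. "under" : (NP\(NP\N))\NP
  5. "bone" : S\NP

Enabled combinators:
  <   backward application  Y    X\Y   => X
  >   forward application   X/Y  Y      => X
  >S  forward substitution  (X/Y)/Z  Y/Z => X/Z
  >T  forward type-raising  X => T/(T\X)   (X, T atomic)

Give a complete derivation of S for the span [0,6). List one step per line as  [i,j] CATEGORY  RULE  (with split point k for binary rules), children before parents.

[0,1] N  lex  "city"
[1,2] ((NP\N)/NP)\N  lex  "cat"
[0,2] (NP\N)/NP  <  k=1
[2,3] NP  lex  "saw"
[0,3] NP\N  >  k=2
[3,4] NP  lex  "from"
[4,5] (NP\(NP\N))\NP  lex  "under"
[3,5] NP\(NP\N)  <  k=4
[0,5] NP  <  k=3
[5,6] S\NP  lex  "bone"
[0,6] S  <  k=5

[0,6] S   <
  [0,5] NP   <
    [0,3] NP\N   >
      [0,2] (NP\N)/NP   <
        [0,1] "city" : N
        [1,2] "cat" : ((NP\N)/NP)\N
      [2,3] "saw" : NP
    [3,5] NP\(NP\N)   <
      [3,4] "from" : NP
      [4,5] "under" : (NP\(NP\N))\NP
  [5,6] "bone" : S\NP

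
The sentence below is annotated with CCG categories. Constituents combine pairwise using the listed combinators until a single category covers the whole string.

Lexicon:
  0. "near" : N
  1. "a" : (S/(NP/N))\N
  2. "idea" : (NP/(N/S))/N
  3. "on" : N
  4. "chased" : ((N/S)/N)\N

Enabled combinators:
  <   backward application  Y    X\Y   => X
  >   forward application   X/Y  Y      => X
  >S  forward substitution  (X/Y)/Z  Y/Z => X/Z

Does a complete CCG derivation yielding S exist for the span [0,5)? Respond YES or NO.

YES

[0,5] S   >
  [0,2] S/(NP/N)   <
    [0,1] "near" : N
    [1,2] "a" : (S/(NP/N))\N
  [2,5] NP/N   >S
    [2,3] "idea" : (NP/(N/S))/N
    [3,5] (N/S)/N   <
      [3,4] "on" : N
      [4,5] "chased" : ((N/S)/N)\N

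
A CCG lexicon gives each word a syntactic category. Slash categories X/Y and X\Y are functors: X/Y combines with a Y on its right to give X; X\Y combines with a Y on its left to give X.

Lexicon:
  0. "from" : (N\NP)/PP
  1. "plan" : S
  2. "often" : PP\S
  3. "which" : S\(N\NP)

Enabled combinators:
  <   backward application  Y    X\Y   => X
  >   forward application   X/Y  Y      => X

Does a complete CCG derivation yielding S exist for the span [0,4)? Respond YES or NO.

YES

[0,4] S   <
  [0,3] N\NP   >
    [0,1] "from" : (N\NP)/PP
    [1,3] PP   <
      [1,2] "plan" : S
      [2,3] "often" : PP\S
  [3,4] "which" : S\(N\NP)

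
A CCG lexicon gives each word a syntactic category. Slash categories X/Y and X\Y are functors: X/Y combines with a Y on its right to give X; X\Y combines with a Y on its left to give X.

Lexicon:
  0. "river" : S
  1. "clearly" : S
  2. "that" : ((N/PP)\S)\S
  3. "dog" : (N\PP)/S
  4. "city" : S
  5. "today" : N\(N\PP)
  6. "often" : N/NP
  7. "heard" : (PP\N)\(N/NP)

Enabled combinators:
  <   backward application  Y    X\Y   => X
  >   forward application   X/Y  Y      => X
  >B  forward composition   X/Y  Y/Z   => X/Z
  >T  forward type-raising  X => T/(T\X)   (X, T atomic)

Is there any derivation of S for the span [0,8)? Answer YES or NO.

S S ((N/PP)\S)\S (N\PP)/S S N\(N\PP) N/NP (PP\N)\(N/NP)
CKY chart[0,8] = {N, N/(N\N), N/(PP\PP), NP/(NP\N), PP/(PP\N), S/(S\N)}; S ∉ chart

NO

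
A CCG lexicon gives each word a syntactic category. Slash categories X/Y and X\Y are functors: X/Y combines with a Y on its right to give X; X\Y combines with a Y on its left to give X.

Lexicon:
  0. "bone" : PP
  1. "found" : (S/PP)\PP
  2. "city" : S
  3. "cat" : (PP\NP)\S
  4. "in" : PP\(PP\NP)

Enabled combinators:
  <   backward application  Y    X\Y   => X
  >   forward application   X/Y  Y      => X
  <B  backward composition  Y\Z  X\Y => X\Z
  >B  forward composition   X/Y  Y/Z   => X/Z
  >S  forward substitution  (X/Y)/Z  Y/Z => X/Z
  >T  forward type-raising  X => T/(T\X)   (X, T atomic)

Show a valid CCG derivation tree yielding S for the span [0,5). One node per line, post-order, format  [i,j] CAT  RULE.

[0,5] S   >
  [0,2] S/PP   <
    [0,1] "bone" : PP
    [1,2] "found" : (S/PP)\PP
  [2,5] PP   <
    [2,4] PP\NP   <
      [2,3] "city" : S
      [3,4] "cat" : (PP\NP)\S
    [4,5] "in" : PP\(PP\NP)

[0,1] PP  lex  "bone"
[1,2] (S/PP)\PP  lex  "found"
[0,2] S/PP  <  k=1
[2,3] S  lex  "city"
[3,4] (PP\NP)\S  lex  "cat"
[2,4] PP\NP  <  k=3
[4,5] PP\(PP\NP)  lex  "in"
[2,5] PP  <  k=4
[0,5] S  >  k=2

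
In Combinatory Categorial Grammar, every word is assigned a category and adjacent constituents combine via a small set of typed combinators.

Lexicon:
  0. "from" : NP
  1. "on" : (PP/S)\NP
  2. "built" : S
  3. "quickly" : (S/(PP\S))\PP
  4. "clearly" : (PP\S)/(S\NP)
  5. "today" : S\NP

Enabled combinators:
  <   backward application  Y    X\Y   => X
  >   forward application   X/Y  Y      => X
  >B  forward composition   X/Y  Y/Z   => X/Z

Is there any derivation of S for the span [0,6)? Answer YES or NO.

[0,6] S   >
  [0,4] S/(PP\S)   <
    [0,3] PP   >
      [0,2] PP/S   <
        [0,1] "from" : NP
        [1,2] "on" : (PP/S)\NP
      [2,3] "built" : S
    [3,4] "quickly" : (S/(PP\S))\PP
  [4,6] PP\S   >
    [4,5] "clearly" : (PP\S)/(S\NP)
    [5,6] "today" : S\NP

YES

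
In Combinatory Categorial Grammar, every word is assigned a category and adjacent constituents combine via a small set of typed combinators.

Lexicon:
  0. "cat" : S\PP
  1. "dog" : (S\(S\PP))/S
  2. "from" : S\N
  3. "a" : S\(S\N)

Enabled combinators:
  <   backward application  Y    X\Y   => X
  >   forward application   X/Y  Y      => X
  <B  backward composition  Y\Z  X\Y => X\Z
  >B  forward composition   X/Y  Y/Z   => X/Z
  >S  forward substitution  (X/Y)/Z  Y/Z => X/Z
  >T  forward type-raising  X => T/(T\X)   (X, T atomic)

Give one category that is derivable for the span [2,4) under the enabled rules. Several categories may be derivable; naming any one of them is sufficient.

S

[0,4] S   <
  [0,1] "cat" : S\PP
  [1,4] S\(S\PP)   >
    [1,2] "dog" : (S\(S\PP))/S
    [2,4] S   <
      [2,3] "from" : S\N
      [3,4] "a" : S\(S\N)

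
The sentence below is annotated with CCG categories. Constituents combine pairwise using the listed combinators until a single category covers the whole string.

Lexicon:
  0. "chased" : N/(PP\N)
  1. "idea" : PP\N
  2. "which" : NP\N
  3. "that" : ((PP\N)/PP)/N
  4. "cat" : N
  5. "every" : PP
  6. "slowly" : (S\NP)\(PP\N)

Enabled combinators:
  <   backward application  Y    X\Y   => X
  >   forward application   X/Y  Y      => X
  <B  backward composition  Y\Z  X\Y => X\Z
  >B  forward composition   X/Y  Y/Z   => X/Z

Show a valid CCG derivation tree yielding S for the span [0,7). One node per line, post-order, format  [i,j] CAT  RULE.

[0,1] N/(PP\N)  lex  "chased"
[1,2] PP\N  lex  "idea"
[0,2] N  >  k=1
[2,3] NP\N  lex  "which"
[0,3] NP  <  k=2
[3,4] ((PP\N)/PP)/N  lex  "that"
[4,5] N  lex  "cat"
[3,5] (PP\N)/PP  >  k=4
[5,6] PP  lex  "every"
[3,6] PP\N  >  k=5
[6,7] (S\NP)\(PP\N)  lex  "slowly"
[3,7] S\NP  <  k=6
[0,7] S  <  k=3

[0,7] S   <
  [0,3] NP   <
    [0,2] N   >
      [0,1] "chased" : N/(PP\N)
      [1,2] "idea" : PP\N
    [2,3] "which" : NP\N
  [3,7] S\NP   <
    [3,6] PP\N   >
      [3,5] (PP\N)/PP   >
        [3,4] "that" : ((PP\N)/PP)/N
        [4,5] "cat" : N
      [5,6] "every" : PP
    [6,7] "slowly" : (S\NP)\(PP\N)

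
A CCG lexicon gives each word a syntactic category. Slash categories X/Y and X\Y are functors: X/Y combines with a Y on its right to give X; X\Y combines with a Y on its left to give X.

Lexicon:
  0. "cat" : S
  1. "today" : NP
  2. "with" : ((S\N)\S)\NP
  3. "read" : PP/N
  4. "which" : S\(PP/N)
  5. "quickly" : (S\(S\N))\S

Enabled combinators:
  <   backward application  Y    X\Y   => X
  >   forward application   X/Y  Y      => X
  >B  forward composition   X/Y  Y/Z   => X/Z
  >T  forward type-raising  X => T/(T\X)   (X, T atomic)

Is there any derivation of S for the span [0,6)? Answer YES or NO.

[0,6] S   <
  [0,3] S\N   <
    [0,1] "cat" : S
    [1,3] (S\N)\S   <
      [1,2] "today" : NP
      [2,3] "with" : ((S\N)\S)\NP
  [3,6] S\(S\N)   <
    [3,5] S   <
      [3,4] "read" : PP/N
      [4,5] "which" : S\(PP/N)
    [5,6] "quickly" : (S\(S\N))\S

YES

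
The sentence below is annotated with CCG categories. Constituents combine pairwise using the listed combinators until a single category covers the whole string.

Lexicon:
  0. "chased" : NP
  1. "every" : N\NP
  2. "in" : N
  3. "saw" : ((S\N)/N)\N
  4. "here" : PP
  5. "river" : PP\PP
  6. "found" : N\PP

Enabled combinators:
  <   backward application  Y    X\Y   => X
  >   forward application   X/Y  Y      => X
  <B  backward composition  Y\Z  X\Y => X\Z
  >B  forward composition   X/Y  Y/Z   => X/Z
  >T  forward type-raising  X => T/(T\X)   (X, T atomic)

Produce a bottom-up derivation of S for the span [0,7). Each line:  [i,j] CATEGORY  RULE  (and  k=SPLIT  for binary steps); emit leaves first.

[0,1] NP  lex  "chased"
[1,2] N\NP  lex  "every"
[0,2] N  <  k=1
[2,3] N  lex  "in"
[3,4] ((S\N)/N)\N  lex  "saw"
[2,4] (S\N)/N  <  k=3
[4,5] PP  lex  "here"
[4,5] N/(N\PP)  >T
[5,6] PP\PP  lex  "river"
[6,7] N\PP  lex  "found"
[5,7] N\PP  <B  k=6
[4,7] N  >  k=5
[2,7] S\N  >  k=4
[0,7] S  <  k=2

[0,7] S   <
  [0,2] N   <
    [0,1] "chased" : NP
    [1,2] "every" : N\NP
  [2,7] S\N   >
    [2,4] (S\N)/N   <
      [2,3] "in" : N
      [3,4] "saw" : ((S\N)/N)\N
    [4,7] N   >
      [4,5] N/(N\PP)   >T
        [4,5] "here" : PP
      [5,7] N\PP   <B
        [5,6] "river" : PP\PP
        [6,7] "found" : N\PP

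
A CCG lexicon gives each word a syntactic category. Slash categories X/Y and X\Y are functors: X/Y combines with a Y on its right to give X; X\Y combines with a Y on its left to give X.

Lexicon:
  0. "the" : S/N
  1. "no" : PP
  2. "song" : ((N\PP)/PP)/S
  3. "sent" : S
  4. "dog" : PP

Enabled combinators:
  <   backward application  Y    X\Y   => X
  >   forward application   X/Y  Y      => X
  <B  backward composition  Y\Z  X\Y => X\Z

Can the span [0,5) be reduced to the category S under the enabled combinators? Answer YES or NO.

[0,5] S   >
  [0,1] "the" : S/N
  [1,5] N   <
    [1,2] "no" : PP
    [2,5] N\PP   >
      [2,4] (N\PP)/PP   >
        [2,3] "song" : ((N\PP)/PP)/S
        [3,4] "sent" : S
      [4,5] "dog" : PP

YES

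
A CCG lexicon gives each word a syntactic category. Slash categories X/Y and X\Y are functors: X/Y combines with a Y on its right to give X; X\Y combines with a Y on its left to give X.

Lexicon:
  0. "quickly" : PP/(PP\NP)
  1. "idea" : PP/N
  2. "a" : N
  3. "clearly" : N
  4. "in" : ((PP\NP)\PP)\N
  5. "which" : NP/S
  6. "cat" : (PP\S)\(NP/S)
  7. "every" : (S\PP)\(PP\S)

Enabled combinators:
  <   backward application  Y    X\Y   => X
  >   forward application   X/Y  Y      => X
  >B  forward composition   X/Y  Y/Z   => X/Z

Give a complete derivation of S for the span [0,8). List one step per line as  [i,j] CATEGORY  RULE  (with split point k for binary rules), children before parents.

[0,8] S   <
  [0,5] PP   >
    [0,1] "quickly" : PP/(PP\NP)
    [1,5] PP\NP   <
      [1,3] PP   >
        [1,2] "idea" : PP/N
        [2,3] "a" : N
      [3,5] (PP\NP)\PP   <
        [3,4] "clearly" : N
        [4,5] "in" : ((PP\NP)\PP)\N
  [5,8] S\PP   <
    [5,7] PP\S   <
      [5,6] "which" : NP/S
      [6,7] "cat" : (PP\S)\(NP/S)
    [7,8] "every" : (S\PP)\(PP\S)

[0,1] PP/(PP\NP)  lex  "quickly"
[1,2] PP/N  lex  "idea"
[2,3] N  lex  "a"
[1,3] PP  >  k=2
[3,4] N  lex  "clearly"
[4,5] ((PP\NP)\PP)\N  lex  "in"
[3,5] (PP\NP)\PP  <  k=4
[1,5] PP\NP  <  k=3
[0,5] PP  >  k=1
[5,6] NP/S  lex  "which"
[6,7] (PP\S)\(NP/S)  lex  "cat"
[5,7] PP\S  <  k=6
[7,8] (S\PP)\(PP\S)  lex  "every"
[5,8] S\PP  <  k=7
[0,8] S  <  k=5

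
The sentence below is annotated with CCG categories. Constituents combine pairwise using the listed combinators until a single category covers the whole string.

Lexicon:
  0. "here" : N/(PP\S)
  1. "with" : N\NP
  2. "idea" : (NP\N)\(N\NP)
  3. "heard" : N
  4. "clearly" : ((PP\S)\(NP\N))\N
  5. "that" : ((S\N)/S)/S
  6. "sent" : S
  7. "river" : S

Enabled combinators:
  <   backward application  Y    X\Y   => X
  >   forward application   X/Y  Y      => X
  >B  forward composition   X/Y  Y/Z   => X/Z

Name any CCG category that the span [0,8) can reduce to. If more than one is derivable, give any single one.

S

[0,8] S   <
  [0,5] N   >
    [0,1] "here" : N/(PP\S)
    [1,5] PP\S   <
      [1,3] NP\N   <
        [1,2] "with" : N\NP
        [2,3] "idea" : (NP\N)\(N\NP)
      [3,5] (PP\S)\(NP\N)   <
        [3,4] "heard" : N
        [4,5] "clearly" : ((PP\S)\(NP\N))\N
  [5,8] S\N   >
    [5,7] (S\N)/S   >
      [5,6] "that" : ((S\N)/S)/S
      [6,7] "sent" : S
    [7,8] "river" : S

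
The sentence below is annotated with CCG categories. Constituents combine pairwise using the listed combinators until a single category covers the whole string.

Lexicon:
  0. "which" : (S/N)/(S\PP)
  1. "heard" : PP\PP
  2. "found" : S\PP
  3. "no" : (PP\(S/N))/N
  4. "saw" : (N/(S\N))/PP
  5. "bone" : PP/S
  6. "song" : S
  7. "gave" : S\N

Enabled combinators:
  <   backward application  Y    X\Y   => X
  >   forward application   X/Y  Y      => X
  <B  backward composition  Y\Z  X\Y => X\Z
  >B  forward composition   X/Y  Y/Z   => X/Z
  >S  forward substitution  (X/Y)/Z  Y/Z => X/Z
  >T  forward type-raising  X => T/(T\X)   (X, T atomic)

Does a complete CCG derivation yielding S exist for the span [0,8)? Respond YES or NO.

(S/N)/(S\PP) PP\PP S\PP (PP\(S/N))/N (N/(S\N))/PP PP/S S S\N
CKY chart[0,8] = {N/(N\PP), NP/(NP\PP), PP, PP/(PP\PP), S/(S\PP)}; S ∉ chart

NO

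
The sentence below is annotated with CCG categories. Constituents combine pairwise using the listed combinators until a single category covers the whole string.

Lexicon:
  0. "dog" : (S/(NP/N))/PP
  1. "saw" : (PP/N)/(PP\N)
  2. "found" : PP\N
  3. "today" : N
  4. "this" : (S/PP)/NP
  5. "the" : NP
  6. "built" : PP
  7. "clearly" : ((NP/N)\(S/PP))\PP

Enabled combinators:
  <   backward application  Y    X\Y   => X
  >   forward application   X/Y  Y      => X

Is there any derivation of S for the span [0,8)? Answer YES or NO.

YES

[0,8] S   >
  [0,4] S/(NP/N)   >
    [0,1] "dog" : (S/(NP/N))/PP
    [1,4] PP   >
      [1,3] PP/N   >
        [1,2] "saw" : (PP/N)/(PP\N)
        [2,3] "found" : PP\N
      [3,4] "today" : N
  [4,8] NP/N   <
    [4,6] S/PP   >
      [4,5] "this" : (S/PP)/NP
      [5,6] "the" : NP
    [6,8] (NP/N)\(S/PP)   <
      [6,7] "built" : PP
      [7,8] "clearly" : ((NP/N)\(S/PP))\PP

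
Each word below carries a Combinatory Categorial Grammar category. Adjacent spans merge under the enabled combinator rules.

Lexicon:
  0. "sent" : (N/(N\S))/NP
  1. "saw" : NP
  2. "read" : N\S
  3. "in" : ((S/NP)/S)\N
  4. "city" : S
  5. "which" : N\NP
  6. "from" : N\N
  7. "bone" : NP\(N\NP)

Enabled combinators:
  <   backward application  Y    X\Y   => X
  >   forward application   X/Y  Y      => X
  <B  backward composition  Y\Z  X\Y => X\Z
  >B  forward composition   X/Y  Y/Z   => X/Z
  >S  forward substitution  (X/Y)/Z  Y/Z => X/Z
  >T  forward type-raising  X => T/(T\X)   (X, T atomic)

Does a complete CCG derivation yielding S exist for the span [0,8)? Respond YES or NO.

[0,8] S   >
  [0,5] S/NP   >
    [0,4] (S/NP)/S   <
      [0,3] N   >
        [0,2] N/(N\S)   >
          [0,1] "sent" : (N/(N\S))/NP
          [1,2] "saw" : NP
        [2,3] "read" : N\S
      [3,4] "in" : ((S/NP)/S)\N
    [4,5] "city" : S
  [5,8] NP   <
    [5,7] N\NP   <B
      [5,6] "which" : N\NP
      [6,7] "from" : N\N
    [7,8] "bone" : NP\(N\NP)

YES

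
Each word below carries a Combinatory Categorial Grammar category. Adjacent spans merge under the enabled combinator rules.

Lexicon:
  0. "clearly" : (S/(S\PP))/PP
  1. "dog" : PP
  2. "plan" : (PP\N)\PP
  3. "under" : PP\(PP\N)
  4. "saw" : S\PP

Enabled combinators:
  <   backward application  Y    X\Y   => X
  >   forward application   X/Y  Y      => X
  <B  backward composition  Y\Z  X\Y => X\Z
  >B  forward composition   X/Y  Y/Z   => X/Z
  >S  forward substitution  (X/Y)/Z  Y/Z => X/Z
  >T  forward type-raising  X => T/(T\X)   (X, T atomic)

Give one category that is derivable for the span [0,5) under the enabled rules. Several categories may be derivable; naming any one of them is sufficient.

S

[0,5] S   >
  [0,4] S/(S\PP)   >
    [0,1] "clearly" : (S/(S\PP))/PP
    [1,4] PP   <
      [1,3] PP\N   <
        [1,2] "dog" : PP
        [2,3] "plan" : (PP\N)\PP
      [3,4] "under" : PP\(PP\N)
  [4,5] "saw" : S\PP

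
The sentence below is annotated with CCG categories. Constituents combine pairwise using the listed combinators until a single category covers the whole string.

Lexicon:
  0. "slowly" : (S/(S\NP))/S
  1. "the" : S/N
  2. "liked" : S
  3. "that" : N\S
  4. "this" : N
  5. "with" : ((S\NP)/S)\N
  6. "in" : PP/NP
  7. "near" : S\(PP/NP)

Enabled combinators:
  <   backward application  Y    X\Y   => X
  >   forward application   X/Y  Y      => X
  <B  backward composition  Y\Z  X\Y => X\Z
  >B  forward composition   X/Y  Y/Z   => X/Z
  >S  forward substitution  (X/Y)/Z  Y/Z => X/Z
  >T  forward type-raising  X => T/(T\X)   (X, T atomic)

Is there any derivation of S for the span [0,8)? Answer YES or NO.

YES

[0,8] S   >
  [0,4] S/(S\NP)   >
    [0,1] "slowly" : (S/(S\NP))/S
    [1,4] S   >
      [1,2] "the" : S/N
      [2,4] N   <
        [2,3] "liked" : S
        [3,4] "that" : N\S
  [4,8] S\NP   >
    [4,6] (S\NP)/S   <
      [4,5] "this" : N
      [5,6] "with" : ((S\NP)/S)\N
    [6,8] S   <
      [6,7] "in" : PP/NP
      [7,8] "near" : S\(PP/NP)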